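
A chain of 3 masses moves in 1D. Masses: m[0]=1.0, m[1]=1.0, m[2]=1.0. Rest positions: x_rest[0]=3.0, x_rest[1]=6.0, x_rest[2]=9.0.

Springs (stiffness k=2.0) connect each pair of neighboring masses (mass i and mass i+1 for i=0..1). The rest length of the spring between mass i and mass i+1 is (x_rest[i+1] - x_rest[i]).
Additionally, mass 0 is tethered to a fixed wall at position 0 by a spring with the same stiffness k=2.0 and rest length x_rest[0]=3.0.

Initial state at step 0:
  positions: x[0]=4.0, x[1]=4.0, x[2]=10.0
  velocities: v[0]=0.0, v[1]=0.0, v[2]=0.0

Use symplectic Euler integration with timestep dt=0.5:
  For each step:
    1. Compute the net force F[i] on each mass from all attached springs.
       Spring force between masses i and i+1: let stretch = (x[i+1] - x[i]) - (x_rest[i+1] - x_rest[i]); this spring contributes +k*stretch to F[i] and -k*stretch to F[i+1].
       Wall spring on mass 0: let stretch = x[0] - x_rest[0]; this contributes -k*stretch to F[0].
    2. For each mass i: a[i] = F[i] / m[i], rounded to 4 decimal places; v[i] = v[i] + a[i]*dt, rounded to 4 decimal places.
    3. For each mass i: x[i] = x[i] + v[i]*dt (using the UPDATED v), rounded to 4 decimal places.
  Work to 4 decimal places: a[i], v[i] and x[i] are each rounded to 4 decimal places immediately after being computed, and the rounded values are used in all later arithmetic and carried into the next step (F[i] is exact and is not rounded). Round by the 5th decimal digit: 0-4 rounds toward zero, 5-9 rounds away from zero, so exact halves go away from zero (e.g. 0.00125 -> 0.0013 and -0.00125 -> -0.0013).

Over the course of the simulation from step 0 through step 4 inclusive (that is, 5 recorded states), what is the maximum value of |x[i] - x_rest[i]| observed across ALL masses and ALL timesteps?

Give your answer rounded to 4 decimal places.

Answer: 2.2500

Derivation:
Step 0: x=[4.0000 4.0000 10.0000] v=[0.0000 0.0000 0.0000]
Step 1: x=[2.0000 7.0000 8.5000] v=[-4.0000 6.0000 -3.0000]
Step 2: x=[1.5000 8.2500 7.7500] v=[-1.0000 2.5000 -1.5000]
Step 3: x=[3.6250 5.8750 8.7500] v=[4.2500 -4.7500 2.0000]
Step 4: x=[5.0625 3.8125 9.8125] v=[2.8750 -4.1250 2.1250]
Max displacement = 2.2500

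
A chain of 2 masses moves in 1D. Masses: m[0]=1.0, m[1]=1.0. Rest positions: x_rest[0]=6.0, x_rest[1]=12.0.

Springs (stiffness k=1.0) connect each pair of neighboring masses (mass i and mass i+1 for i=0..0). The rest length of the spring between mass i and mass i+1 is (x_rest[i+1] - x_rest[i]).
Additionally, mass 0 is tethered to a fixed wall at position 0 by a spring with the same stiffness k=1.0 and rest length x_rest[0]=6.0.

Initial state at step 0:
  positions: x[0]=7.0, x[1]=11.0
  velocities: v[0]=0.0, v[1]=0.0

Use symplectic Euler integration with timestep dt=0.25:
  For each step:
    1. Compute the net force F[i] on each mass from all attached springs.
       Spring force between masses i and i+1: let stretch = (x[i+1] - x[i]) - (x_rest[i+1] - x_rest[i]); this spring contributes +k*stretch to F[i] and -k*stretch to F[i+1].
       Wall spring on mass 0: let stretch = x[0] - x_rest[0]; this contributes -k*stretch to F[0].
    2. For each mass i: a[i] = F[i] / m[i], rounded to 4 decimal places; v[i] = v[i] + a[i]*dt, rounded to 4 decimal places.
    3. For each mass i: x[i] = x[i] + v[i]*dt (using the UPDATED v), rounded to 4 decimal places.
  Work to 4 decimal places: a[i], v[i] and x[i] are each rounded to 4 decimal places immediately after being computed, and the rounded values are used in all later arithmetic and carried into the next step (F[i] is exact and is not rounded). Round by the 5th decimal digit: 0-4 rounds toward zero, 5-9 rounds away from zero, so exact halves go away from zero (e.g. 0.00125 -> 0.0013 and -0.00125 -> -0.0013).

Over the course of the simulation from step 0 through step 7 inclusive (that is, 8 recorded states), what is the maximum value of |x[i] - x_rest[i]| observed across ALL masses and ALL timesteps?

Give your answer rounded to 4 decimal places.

Step 0: x=[7.0000 11.0000] v=[0.0000 0.0000]
Step 1: x=[6.8125 11.1250] v=[-0.7500 0.5000]
Step 2: x=[6.4688 11.3555] v=[-1.3750 0.9219]
Step 3: x=[6.0262 11.6556] v=[-1.7705 1.2002]
Step 4: x=[5.5588 11.9788] v=[-1.8697 1.2929]
Step 5: x=[5.1452 12.2758] v=[-1.6544 1.1879]
Step 6: x=[4.8557 12.5021] v=[-1.1581 0.9053]
Step 7: x=[4.7406 12.6255] v=[-0.4604 0.4937]
Max displacement = 1.2594

Answer: 1.2594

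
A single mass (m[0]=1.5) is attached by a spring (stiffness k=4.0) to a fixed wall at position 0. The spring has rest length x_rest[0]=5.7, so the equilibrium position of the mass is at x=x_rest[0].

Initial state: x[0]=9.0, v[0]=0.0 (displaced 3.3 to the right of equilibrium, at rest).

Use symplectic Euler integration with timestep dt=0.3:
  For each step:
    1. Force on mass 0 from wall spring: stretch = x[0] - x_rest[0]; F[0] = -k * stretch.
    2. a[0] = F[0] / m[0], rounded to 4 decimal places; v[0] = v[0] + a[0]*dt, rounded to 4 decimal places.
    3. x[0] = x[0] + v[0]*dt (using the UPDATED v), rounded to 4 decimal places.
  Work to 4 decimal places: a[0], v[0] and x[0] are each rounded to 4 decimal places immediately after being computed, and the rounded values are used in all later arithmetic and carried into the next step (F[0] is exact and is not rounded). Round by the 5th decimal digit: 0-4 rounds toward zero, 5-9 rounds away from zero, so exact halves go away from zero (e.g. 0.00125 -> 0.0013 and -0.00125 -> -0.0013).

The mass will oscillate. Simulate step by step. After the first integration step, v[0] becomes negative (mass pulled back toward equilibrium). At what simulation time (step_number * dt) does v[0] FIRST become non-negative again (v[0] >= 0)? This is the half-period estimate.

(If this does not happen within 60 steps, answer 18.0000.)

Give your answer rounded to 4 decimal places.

Step 0: x=[9.0000] v=[0.0000]
Step 1: x=[8.2080] v=[-2.6400]
Step 2: x=[6.8141] v=[-4.6464]
Step 3: x=[5.1528] v=[-5.5377]
Step 4: x=[3.6228] v=[-5.0999]
Step 5: x=[2.5914] v=[-3.4381]
Step 6: x=[2.3060] v=[-0.9512]
Step 7: x=[2.8352] v=[1.7640]
First v>=0 after going negative at step 7, time=2.1000

Answer: 2.1000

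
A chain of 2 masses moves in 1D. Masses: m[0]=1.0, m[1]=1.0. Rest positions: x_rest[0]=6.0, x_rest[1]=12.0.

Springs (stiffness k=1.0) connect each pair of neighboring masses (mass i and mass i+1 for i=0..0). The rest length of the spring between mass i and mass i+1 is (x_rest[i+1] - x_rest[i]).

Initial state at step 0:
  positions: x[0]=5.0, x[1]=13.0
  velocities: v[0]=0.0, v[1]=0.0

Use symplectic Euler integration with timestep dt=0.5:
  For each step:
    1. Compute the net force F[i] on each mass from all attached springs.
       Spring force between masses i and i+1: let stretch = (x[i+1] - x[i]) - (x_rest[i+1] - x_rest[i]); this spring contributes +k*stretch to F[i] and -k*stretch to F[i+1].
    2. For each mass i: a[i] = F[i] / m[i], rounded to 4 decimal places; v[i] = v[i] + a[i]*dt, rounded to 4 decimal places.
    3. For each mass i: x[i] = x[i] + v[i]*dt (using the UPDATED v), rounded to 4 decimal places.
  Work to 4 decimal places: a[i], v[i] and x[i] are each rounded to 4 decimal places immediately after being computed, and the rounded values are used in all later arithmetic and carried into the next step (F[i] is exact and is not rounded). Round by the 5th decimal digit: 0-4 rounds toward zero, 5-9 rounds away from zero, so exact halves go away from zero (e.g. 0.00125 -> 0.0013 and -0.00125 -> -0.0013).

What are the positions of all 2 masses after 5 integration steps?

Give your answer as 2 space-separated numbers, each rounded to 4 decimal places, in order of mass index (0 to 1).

Answer: 6.7188 11.2813

Derivation:
Step 0: x=[5.0000 13.0000] v=[0.0000 0.0000]
Step 1: x=[5.5000 12.5000] v=[1.0000 -1.0000]
Step 2: x=[6.2500 11.7500] v=[1.5000 -1.5000]
Step 3: x=[6.8750 11.1250] v=[1.2500 -1.2500]
Step 4: x=[7.0625 10.9375] v=[0.3750 -0.3750]
Step 5: x=[6.7188 11.2813] v=[-0.6875 0.6875]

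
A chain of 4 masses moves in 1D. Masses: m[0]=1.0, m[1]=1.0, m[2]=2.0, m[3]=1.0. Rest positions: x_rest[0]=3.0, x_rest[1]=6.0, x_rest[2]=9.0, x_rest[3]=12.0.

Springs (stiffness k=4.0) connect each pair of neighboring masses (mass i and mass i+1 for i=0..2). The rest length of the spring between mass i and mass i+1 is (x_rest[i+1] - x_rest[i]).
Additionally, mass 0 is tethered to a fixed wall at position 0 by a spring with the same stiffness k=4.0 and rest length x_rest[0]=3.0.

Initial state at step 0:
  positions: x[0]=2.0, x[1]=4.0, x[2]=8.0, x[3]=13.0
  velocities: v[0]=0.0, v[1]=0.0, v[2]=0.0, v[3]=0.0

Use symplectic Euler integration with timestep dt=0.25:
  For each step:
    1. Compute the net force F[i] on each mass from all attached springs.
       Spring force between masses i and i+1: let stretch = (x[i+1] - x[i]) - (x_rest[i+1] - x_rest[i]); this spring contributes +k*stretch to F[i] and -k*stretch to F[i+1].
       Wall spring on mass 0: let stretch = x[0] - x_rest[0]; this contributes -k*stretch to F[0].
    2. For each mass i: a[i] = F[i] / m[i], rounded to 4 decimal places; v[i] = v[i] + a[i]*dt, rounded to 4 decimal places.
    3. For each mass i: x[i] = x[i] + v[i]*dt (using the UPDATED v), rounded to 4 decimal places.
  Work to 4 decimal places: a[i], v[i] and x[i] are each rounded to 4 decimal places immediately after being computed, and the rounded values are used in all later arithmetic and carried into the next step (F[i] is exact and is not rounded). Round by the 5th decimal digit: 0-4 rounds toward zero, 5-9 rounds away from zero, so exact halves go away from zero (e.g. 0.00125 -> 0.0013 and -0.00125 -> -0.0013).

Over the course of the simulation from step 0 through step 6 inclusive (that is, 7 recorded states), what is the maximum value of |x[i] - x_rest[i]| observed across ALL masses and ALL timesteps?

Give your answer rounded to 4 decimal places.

Answer: 2.2384

Derivation:
Step 0: x=[2.0000 4.0000 8.0000 13.0000] v=[0.0000 0.0000 0.0000 0.0000]
Step 1: x=[2.0000 4.5000 8.1250 12.5000] v=[0.0000 2.0000 0.5000 -2.0000]
Step 2: x=[2.1250 5.2813 8.3438 11.6563] v=[0.5000 3.1250 0.8750 -3.3750]
Step 3: x=[2.5078 6.0391 8.5938 10.7344] v=[1.5313 3.0312 1.0000 -3.6875]
Step 4: x=[3.1465 6.5528 8.7921 10.0274] v=[2.5548 2.0546 0.7930 -2.8281]
Step 5: x=[3.8502 6.7747 8.8649 9.7616] v=[2.8146 0.8876 0.2910 -1.0634]
Step 6: x=[4.3224 6.7880 8.7885 10.0216] v=[1.8889 0.0533 -0.3058 1.0399]
Max displacement = 2.2384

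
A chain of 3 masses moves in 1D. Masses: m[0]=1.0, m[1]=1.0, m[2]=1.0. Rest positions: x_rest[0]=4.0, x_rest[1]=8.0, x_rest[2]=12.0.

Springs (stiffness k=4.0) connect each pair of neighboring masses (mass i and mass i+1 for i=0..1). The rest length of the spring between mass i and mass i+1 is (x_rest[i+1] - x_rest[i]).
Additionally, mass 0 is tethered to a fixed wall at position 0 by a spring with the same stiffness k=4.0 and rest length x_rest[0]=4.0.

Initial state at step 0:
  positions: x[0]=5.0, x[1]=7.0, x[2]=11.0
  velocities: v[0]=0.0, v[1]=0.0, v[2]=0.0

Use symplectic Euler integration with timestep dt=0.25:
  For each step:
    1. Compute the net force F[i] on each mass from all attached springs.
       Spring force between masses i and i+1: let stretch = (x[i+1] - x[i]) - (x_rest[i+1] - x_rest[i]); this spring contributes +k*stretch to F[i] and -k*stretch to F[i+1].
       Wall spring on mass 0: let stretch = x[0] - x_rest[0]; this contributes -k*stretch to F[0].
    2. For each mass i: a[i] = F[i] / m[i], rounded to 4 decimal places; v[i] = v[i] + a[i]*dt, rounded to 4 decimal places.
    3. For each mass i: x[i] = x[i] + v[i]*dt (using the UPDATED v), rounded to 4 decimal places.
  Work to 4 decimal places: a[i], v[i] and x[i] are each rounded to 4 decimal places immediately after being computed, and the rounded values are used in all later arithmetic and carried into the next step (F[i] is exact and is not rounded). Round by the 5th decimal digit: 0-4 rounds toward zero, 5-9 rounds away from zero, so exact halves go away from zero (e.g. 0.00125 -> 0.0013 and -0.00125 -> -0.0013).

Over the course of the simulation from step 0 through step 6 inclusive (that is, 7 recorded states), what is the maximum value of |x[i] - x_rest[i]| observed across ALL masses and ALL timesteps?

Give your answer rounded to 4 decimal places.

Step 0: x=[5.0000 7.0000 11.0000] v=[0.0000 0.0000 0.0000]
Step 1: x=[4.2500 7.5000 11.0000] v=[-3.0000 2.0000 0.0000]
Step 2: x=[3.2500 8.0625 11.1250] v=[-4.0000 2.2500 0.5000]
Step 3: x=[2.6406 8.1875 11.4844] v=[-2.4375 0.5000 1.4375]
Step 4: x=[2.7578 7.7500 12.0196] v=[0.4688 -1.7500 2.1406]
Step 5: x=[3.4336 7.1319 12.4874] v=[2.7032 -2.4726 1.8710]
Step 6: x=[4.1756 6.9281 12.6163] v=[2.9679 -0.8154 0.5155]
Max displacement = 1.3594

Answer: 1.3594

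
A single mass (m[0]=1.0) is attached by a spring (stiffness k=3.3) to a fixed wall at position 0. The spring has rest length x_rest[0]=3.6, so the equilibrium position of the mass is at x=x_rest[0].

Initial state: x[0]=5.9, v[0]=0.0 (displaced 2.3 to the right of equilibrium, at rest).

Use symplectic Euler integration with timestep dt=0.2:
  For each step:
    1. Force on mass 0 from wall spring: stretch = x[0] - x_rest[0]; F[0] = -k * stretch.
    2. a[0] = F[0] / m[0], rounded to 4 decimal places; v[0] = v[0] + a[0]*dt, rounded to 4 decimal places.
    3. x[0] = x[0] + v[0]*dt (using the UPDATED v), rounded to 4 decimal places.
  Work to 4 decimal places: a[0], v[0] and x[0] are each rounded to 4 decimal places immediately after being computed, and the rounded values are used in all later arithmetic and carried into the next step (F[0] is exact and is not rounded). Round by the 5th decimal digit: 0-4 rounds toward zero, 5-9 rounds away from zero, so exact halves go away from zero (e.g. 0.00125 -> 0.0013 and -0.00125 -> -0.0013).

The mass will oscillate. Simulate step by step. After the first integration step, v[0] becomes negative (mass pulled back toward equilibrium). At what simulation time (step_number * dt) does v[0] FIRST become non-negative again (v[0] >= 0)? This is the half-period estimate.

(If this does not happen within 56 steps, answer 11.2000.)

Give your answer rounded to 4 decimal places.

Answer: 1.8000

Derivation:
Step 0: x=[5.9000] v=[0.0000]
Step 1: x=[5.5964] v=[-1.5180]
Step 2: x=[5.0293] v=[-2.8356]
Step 3: x=[4.2735] v=[-3.7789]
Step 4: x=[3.4288] v=[-4.2234]
Step 5: x=[2.6067] v=[-4.1104]
Step 6: x=[1.9157] v=[-3.4548]
Step 7: x=[1.4471] v=[-2.3432]
Step 8: x=[1.2626] v=[-0.9223]
Step 9: x=[1.3867] v=[0.6204]
First v>=0 after going negative at step 9, time=1.8000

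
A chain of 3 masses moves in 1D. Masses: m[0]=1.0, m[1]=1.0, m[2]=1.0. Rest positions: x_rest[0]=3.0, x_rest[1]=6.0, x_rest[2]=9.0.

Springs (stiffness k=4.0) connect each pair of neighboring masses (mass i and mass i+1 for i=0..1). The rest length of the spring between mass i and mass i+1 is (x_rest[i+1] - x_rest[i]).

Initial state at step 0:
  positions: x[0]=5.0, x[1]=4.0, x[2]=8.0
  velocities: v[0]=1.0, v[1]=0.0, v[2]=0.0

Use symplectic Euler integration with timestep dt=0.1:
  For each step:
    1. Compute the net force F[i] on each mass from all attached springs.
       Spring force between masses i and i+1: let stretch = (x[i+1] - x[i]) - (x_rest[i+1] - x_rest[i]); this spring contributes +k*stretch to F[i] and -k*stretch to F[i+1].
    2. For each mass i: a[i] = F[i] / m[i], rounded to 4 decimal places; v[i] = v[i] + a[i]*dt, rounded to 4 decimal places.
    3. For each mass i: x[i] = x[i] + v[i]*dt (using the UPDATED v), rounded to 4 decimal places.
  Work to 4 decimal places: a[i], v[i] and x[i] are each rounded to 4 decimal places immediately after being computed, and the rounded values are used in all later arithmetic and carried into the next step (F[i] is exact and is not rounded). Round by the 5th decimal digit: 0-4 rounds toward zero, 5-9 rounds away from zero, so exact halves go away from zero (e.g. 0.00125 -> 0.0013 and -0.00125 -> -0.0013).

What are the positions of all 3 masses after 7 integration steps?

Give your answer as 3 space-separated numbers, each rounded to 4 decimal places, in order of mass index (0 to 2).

Step 0: x=[5.0000 4.0000 8.0000] v=[1.0000 0.0000 0.0000]
Step 1: x=[4.9400 4.2000 7.9600] v=[-0.6000 2.0000 -0.4000]
Step 2: x=[4.7304 4.5800 7.8896] v=[-2.0960 3.8000 -0.7040]
Step 3: x=[4.3948 5.0984 7.8068] v=[-3.3562 5.1840 -0.8278]
Step 4: x=[3.9673 5.6970 7.7357] v=[-4.2748 5.9859 -0.7112]
Step 5: x=[3.4890 6.3080 7.7030] v=[-4.7829 6.1095 -0.3267]
Step 6: x=[3.0035 6.8620 7.7345] v=[-4.8553 5.5399 0.3153]
Step 7: x=[2.5523 7.2966 7.8511] v=[-4.5119 4.3455 1.1663]

Answer: 2.5523 7.2966 7.8511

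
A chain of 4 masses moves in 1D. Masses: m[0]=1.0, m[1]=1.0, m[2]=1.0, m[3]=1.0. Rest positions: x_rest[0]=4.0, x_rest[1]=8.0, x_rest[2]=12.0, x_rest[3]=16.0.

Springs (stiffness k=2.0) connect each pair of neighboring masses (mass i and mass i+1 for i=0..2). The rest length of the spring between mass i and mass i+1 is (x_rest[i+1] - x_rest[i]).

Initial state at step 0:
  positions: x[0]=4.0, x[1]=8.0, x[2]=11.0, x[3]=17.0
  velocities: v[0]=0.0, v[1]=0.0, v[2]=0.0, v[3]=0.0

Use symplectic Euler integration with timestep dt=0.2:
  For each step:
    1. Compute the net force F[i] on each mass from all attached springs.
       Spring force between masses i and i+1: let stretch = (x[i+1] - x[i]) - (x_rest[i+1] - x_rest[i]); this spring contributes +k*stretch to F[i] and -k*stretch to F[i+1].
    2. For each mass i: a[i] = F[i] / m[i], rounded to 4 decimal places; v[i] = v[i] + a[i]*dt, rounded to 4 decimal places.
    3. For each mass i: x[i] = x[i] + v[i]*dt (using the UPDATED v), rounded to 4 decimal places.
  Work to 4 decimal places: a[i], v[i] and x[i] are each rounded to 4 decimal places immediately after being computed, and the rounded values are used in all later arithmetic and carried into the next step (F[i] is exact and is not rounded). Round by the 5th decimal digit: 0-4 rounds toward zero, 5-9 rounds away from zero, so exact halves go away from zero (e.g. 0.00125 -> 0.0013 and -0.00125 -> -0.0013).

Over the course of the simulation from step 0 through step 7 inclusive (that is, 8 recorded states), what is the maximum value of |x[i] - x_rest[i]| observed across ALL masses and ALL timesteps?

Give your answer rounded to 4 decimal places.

Answer: 1.0568

Derivation:
Step 0: x=[4.0000 8.0000 11.0000 17.0000] v=[0.0000 0.0000 0.0000 0.0000]
Step 1: x=[4.0000 7.9200 11.2400 16.8400] v=[0.0000 -0.4000 1.2000 -0.8000]
Step 2: x=[3.9936 7.7920 11.6624 16.5520] v=[-0.0320 -0.6400 2.1120 -1.4400]
Step 3: x=[3.9711 7.6698 12.1663 16.1928] v=[-0.1126 -0.6112 2.5197 -1.7958]
Step 4: x=[3.9245 7.6114 12.6326 15.8315] v=[-0.2331 -0.2921 2.3317 -1.8064]
Step 5: x=[3.8528 7.6597 12.9532 15.5343] v=[-0.3583 0.2416 1.6028 -1.4860]
Step 6: x=[3.7657 7.8269 13.0568 15.3506] v=[-0.4355 0.8362 0.5178 -0.9184]
Step 7: x=[3.6835 8.0876 12.9255 15.3034] v=[-0.4110 1.3037 -0.6566 -0.2359]
Max displacement = 1.0568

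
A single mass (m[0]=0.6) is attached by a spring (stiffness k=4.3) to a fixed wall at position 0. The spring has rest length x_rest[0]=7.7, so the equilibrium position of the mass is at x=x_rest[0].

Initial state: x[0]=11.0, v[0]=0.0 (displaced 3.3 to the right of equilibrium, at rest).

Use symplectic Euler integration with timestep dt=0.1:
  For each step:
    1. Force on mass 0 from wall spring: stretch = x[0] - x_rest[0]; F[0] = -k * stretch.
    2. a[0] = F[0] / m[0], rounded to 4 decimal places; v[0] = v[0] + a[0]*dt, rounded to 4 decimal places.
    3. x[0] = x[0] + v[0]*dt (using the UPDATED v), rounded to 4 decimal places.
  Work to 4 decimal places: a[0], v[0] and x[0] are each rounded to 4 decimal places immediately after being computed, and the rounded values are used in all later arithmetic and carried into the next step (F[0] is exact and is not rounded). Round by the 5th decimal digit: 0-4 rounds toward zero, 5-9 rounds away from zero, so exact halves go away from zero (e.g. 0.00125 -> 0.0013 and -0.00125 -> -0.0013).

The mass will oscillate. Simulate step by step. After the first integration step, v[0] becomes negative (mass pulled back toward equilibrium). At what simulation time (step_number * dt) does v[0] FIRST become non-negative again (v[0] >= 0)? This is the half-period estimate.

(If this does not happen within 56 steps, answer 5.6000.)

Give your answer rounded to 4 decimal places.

Answer: 1.2000

Derivation:
Step 0: x=[11.0000] v=[0.0000]
Step 1: x=[10.7635] v=[-2.3650]
Step 2: x=[10.3075] v=[-4.5605]
Step 3: x=[9.6646] v=[-6.4292]
Step 4: x=[8.8809] v=[-7.8372]
Step 5: x=[8.0126] v=[-8.6835]
Step 6: x=[7.1219] v=[-8.9075]
Step 7: x=[6.2726] v=[-8.4932]
Step 8: x=[5.5256] v=[-7.4702]
Step 9: x=[4.9344] v=[-5.9119]
Step 10: x=[4.5414] v=[-3.9299]
Step 11: x=[4.3748] v=[-1.6662]
Step 12: x=[4.4465] v=[0.7169]
First v>=0 after going negative at step 12, time=1.2000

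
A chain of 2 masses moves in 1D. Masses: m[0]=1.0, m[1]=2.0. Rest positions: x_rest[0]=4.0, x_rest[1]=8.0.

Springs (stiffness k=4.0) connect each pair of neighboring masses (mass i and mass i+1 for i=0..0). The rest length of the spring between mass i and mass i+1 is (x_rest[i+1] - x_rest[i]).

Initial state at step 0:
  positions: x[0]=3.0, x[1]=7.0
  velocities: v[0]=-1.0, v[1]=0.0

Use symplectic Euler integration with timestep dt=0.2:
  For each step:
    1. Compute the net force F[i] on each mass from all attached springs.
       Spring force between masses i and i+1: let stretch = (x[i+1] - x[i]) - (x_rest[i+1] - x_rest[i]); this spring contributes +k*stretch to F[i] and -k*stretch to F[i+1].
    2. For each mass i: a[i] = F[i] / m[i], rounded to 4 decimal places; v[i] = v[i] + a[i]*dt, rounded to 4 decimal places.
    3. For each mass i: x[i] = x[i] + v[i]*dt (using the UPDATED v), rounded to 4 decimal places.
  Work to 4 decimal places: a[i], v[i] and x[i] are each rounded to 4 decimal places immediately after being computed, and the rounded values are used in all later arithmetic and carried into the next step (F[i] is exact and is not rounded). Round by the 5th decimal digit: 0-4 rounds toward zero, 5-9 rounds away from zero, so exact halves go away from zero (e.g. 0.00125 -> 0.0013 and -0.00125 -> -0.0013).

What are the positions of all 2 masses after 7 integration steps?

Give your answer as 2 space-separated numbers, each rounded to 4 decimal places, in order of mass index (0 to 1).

Answer: 2.6224 6.4888

Derivation:
Step 0: x=[3.0000 7.0000] v=[-1.0000 0.0000]
Step 1: x=[2.8000 7.0000] v=[-1.0000 0.0000]
Step 2: x=[2.6320 6.9840] v=[-0.8400 -0.0800]
Step 3: x=[2.5203 6.9398] v=[-0.5584 -0.2208]
Step 4: x=[2.4757 6.8621] v=[-0.2228 -0.3886]
Step 5: x=[2.4930 6.7535] v=[0.0863 -0.5432]
Step 6: x=[2.5519 6.6240] v=[0.2947 -0.6474]
Step 7: x=[2.6224 6.4888] v=[0.3524 -0.6762]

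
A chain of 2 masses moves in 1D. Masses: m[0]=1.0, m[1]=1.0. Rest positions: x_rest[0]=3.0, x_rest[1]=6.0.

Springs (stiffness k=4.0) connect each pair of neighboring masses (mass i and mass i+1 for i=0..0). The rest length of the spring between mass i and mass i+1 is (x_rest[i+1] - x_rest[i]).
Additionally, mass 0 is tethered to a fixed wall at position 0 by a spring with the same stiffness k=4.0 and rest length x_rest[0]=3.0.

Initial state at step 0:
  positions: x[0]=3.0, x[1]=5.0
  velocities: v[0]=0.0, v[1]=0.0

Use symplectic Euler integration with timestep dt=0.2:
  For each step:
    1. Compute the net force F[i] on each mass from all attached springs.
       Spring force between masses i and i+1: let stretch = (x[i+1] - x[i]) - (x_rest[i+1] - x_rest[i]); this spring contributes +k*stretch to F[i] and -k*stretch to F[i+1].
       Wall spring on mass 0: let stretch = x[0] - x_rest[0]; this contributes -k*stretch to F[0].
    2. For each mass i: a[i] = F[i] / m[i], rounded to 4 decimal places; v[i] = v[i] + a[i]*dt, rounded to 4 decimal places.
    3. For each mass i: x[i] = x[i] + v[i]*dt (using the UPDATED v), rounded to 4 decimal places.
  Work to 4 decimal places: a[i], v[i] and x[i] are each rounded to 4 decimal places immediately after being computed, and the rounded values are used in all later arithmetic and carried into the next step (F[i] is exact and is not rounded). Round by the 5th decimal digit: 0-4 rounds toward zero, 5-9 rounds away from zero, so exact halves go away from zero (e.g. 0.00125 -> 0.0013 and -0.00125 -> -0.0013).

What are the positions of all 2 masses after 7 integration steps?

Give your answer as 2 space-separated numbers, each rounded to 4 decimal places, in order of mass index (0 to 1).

Answer: 3.2362 6.1404

Derivation:
Step 0: x=[3.0000 5.0000] v=[0.0000 0.0000]
Step 1: x=[2.8400 5.1600] v=[-0.8000 0.8000]
Step 2: x=[2.5968 5.4288] v=[-1.2160 1.3440]
Step 3: x=[2.3912 5.7245] v=[-1.0278 1.4784]
Step 4: x=[2.3364 5.9669] v=[-0.2741 1.2118]
Step 5: x=[2.4886 6.1084] v=[0.7612 0.7074]
Step 6: x=[2.8218 6.1507] v=[1.6662 0.2116]
Step 7: x=[3.2362 6.1404] v=[2.0719 -0.0515]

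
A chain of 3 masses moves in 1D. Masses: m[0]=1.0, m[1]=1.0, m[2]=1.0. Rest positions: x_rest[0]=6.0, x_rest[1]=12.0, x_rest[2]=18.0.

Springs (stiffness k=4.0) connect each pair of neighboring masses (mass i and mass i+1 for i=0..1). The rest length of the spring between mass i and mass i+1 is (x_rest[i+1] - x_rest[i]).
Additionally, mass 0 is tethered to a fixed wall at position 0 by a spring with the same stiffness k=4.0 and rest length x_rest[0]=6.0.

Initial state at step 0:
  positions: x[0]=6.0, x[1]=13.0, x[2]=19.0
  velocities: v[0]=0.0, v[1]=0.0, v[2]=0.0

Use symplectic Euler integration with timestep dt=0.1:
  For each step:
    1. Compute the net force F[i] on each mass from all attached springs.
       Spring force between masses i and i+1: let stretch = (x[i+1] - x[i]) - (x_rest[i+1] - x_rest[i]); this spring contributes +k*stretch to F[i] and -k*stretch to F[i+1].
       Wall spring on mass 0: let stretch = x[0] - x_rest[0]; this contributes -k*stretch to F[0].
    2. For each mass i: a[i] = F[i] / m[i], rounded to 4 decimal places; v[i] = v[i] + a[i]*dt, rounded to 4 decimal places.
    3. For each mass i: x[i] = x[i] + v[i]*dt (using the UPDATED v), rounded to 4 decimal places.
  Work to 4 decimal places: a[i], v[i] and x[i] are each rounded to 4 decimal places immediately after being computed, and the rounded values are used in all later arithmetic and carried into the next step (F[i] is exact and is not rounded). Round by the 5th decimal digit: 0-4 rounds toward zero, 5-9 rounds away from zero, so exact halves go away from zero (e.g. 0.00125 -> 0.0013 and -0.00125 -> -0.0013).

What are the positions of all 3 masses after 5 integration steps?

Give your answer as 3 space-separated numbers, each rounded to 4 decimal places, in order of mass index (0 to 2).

Answer: 6.4475 12.5508 18.9509

Derivation:
Step 0: x=[6.0000 13.0000 19.0000] v=[0.0000 0.0000 0.0000]
Step 1: x=[6.0400 12.9600 19.0000] v=[0.4000 -0.4000 0.0000]
Step 2: x=[6.1152 12.8848 18.9984] v=[0.7520 -0.7520 -0.0160]
Step 3: x=[6.2166 12.7834 18.9923] v=[1.0138 -1.0144 -0.0614]
Step 4: x=[6.3320 12.6676 18.9778] v=[1.1539 -1.1576 -0.1450]
Step 5: x=[6.4475 12.5508 18.9509] v=[1.1553 -1.1678 -0.2691]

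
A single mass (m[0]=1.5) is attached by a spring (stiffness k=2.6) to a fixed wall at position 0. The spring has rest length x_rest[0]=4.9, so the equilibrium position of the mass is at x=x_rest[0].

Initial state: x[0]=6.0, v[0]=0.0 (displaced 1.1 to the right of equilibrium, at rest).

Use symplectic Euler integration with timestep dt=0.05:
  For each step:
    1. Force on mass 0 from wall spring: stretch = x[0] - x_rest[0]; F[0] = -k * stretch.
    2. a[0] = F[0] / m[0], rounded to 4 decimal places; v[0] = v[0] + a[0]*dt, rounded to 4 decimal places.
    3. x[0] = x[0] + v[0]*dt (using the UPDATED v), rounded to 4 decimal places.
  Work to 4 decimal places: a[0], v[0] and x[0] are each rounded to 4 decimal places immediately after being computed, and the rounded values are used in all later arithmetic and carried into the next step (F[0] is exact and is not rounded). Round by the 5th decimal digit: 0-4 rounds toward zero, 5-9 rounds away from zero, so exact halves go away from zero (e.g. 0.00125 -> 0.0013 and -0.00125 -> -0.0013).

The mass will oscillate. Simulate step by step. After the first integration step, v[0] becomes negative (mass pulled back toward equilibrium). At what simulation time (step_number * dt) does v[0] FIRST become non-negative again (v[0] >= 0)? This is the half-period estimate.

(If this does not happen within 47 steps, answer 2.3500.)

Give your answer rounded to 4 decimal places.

Step 0: x=[6.0000] v=[0.0000]
Step 1: x=[5.9952] v=[-0.0953]
Step 2: x=[5.9857] v=[-0.1902]
Step 3: x=[5.9715] v=[-0.2843]
Step 4: x=[5.9526] v=[-0.3772]
Step 5: x=[5.9292] v=[-0.4684]
Step 6: x=[5.9013] v=[-0.5576]
Step 7: x=[5.8691] v=[-0.6444]
Step 8: x=[5.8327] v=[-0.7284]
Step 9: x=[5.7922] v=[-0.8092]
Step 10: x=[5.7479] v=[-0.8865]
Step 11: x=[5.6999] v=[-0.9600]
Step 12: x=[5.6484] v=[-1.0293]
Step 13: x=[5.5937] v=[-1.0942]
Step 14: x=[5.5360] v=[-1.1543]
Step 15: x=[5.4755] v=[-1.2094]
Step 16: x=[5.4125] v=[-1.2593]
Step 17: x=[5.3473] v=[-1.3037]
Step 18: x=[5.2802] v=[-1.3425]
Step 19: x=[5.2114] v=[-1.3755]
Step 20: x=[5.1413] v=[-1.4025]
Step 21: x=[5.0701] v=[-1.4234]
Step 22: x=[4.9982] v=[-1.4381]
Step 23: x=[4.9259] v=[-1.4466]
Step 24: x=[4.8535] v=[-1.4488]
Step 25: x=[4.7813] v=[-1.4448]
Step 26: x=[4.7096] v=[-1.4345]
Step 27: x=[4.6387] v=[-1.4180]
Step 28: x=[4.5689] v=[-1.3954]
Step 29: x=[4.5006] v=[-1.3667]
Step 30: x=[4.4340] v=[-1.3321]
Step 31: x=[4.3694] v=[-1.2917]
Step 32: x=[4.3071] v=[-1.2457]
Step 33: x=[4.2474] v=[-1.1943]
Step 34: x=[4.1905] v=[-1.1377]
Step 35: x=[4.1367] v=[-1.0762]
Step 36: x=[4.0862] v=[-1.0100]
Step 37: x=[4.0392] v=[-0.9395]
Step 38: x=[3.9960] v=[-0.8649]
Step 39: x=[3.9567] v=[-0.7866]
Step 40: x=[3.9215] v=[-0.7048]
Step 41: x=[3.8905] v=[-0.6200]
Step 42: x=[3.8639] v=[-0.5325]
Step 43: x=[3.8418] v=[-0.4427]
Step 44: x=[3.8243] v=[-0.3510]
Step 45: x=[3.8114] v=[-0.2578]
Step 46: x=[3.8032] v=[-0.1635]
Step 47: x=[3.7998] v=[-0.0684]
v[0] did not become non-negative within 47 steps; using fallback time=2.3500

Answer: 2.3500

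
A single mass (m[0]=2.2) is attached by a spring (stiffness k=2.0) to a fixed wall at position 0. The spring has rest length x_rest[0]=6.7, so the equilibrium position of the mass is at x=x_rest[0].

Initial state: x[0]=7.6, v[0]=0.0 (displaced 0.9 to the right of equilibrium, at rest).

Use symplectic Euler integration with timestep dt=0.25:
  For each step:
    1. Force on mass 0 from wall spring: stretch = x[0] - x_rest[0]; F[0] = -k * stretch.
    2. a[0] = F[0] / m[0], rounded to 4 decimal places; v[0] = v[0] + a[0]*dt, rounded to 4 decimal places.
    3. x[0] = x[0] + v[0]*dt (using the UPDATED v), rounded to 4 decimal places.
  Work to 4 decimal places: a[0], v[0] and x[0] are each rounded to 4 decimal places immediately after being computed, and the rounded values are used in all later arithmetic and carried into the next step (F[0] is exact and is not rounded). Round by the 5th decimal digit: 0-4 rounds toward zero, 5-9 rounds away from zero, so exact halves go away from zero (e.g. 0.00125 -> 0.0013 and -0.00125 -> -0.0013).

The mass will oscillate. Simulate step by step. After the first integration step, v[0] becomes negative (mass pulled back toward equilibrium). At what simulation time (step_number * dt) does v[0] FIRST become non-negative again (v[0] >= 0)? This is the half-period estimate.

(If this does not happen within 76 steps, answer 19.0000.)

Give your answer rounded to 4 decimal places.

Step 0: x=[7.6000] v=[0.0000]
Step 1: x=[7.5489] v=[-0.2046]
Step 2: x=[7.4495] v=[-0.3975]
Step 3: x=[7.3075] v=[-0.5679]
Step 4: x=[7.1310] v=[-0.7060]
Step 5: x=[6.9300] v=[-0.8040]
Step 6: x=[6.7159] v=[-0.8563]
Step 7: x=[6.5009] v=[-0.8599]
Step 8: x=[6.2972] v=[-0.8147]
Step 9: x=[6.1164] v=[-0.7232]
Step 10: x=[5.9688] v=[-0.5906]
Step 11: x=[5.8627] v=[-0.4244]
Step 12: x=[5.8042] v=[-0.2341]
Step 13: x=[5.7966] v=[-0.0305]
Step 14: x=[5.8403] v=[0.1748]
First v>=0 after going negative at step 14, time=3.5000

Answer: 3.5000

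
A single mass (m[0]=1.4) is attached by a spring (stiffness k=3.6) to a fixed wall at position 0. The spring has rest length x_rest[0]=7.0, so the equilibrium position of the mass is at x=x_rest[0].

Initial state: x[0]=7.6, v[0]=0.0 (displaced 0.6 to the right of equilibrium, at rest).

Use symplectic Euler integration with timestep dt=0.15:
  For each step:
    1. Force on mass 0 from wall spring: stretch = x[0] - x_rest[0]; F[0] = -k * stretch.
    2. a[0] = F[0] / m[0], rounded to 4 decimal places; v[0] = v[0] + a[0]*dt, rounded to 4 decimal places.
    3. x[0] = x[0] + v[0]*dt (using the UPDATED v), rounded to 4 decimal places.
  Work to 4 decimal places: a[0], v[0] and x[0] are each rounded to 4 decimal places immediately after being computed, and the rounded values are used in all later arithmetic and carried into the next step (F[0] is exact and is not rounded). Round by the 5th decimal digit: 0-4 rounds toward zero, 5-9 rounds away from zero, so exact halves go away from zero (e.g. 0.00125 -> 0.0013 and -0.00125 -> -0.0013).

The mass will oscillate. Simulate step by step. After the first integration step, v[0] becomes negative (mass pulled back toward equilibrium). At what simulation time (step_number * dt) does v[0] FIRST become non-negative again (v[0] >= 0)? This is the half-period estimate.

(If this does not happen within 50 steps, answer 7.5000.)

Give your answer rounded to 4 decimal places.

Answer: 2.1000

Derivation:
Step 0: x=[7.6000] v=[0.0000]
Step 1: x=[7.5653] v=[-0.2314]
Step 2: x=[7.4979] v=[-0.4494]
Step 3: x=[7.4017] v=[-0.6414]
Step 4: x=[7.2823] v=[-0.7963]
Step 5: x=[7.1465] v=[-0.9052]
Step 6: x=[7.0022] v=[-0.9617]
Step 7: x=[6.8578] v=[-0.9626]
Step 8: x=[6.7216] v=[-0.9077]
Step 9: x=[6.6016] v=[-0.8003]
Step 10: x=[6.5046] v=[-0.6466]
Step 11: x=[6.4363] v=[-0.4555]
Step 12: x=[6.4006] v=[-0.2381]
Step 13: x=[6.3996] v=[-0.0069]
Step 14: x=[6.4333] v=[0.2247]
First v>=0 after going negative at step 14, time=2.1000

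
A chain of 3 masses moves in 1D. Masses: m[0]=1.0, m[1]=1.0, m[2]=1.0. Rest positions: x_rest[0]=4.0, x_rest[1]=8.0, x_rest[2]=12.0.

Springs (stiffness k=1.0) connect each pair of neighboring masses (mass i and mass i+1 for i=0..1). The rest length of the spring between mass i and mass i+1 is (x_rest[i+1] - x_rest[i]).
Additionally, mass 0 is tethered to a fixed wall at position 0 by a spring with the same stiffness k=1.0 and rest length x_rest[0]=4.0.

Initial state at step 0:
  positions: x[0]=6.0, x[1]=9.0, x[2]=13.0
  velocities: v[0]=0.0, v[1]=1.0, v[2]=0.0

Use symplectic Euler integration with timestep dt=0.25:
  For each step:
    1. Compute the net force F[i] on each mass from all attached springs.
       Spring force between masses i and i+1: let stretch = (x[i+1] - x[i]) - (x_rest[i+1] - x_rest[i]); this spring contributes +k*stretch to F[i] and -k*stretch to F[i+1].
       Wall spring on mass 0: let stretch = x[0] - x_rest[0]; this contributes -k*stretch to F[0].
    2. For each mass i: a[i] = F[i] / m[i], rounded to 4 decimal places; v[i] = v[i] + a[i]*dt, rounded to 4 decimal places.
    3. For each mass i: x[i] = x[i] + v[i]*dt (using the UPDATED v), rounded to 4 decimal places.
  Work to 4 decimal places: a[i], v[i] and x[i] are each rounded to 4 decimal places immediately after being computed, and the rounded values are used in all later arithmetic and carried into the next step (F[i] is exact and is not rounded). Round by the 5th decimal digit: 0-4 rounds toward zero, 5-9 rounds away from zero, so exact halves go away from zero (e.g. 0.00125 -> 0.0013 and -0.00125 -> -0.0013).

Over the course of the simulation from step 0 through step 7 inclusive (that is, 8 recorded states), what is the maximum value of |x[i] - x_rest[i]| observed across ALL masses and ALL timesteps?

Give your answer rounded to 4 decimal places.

Step 0: x=[6.0000 9.0000 13.0000] v=[0.0000 1.0000 0.0000]
Step 1: x=[5.8125 9.3125 13.0000] v=[-0.7500 1.2500 0.0000]
Step 2: x=[5.4805 9.6367 13.0195] v=[-1.3281 1.2969 0.0781]
Step 3: x=[5.0657 9.9126 13.0776] v=[-1.6592 1.1036 0.2324]
Step 4: x=[4.6372 10.0834 13.1879] v=[-1.7139 0.6831 0.4412]
Step 5: x=[4.2593 10.1078 13.3542] v=[-1.5117 0.0977 0.6651]
Step 6: x=[3.9807 9.9696 13.5676] v=[-1.1144 -0.5528 0.8535]
Step 7: x=[3.8276 9.6820 13.8061] v=[-0.6124 -1.1505 0.9540]
Max displacement = 2.1078

Answer: 2.1078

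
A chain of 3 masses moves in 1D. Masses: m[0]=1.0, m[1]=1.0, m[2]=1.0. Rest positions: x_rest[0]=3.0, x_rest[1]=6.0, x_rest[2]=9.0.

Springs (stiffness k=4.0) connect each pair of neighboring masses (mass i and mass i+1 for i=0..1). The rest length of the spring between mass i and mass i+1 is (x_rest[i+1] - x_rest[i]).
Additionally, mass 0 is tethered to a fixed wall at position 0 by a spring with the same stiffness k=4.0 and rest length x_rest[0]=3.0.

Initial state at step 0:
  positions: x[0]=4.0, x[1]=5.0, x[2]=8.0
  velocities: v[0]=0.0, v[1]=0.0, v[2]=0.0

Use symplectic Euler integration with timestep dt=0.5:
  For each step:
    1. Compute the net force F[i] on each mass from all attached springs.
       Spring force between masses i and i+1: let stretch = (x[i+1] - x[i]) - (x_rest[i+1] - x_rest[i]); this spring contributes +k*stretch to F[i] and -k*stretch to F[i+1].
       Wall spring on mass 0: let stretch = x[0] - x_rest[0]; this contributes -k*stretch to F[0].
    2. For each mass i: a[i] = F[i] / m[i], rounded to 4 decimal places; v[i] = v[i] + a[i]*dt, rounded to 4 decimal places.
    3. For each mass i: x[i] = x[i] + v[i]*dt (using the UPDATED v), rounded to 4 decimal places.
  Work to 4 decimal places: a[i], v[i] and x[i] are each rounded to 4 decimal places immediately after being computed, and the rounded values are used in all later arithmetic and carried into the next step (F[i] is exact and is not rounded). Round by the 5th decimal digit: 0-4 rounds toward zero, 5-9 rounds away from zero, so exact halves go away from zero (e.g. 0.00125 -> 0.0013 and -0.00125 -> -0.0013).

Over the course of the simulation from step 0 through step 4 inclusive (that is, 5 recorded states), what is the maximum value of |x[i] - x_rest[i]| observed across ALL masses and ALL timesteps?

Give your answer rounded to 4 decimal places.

Answer: 2.0000

Derivation:
Step 0: x=[4.0000 5.0000 8.0000] v=[0.0000 0.0000 0.0000]
Step 1: x=[1.0000 7.0000 8.0000] v=[-6.0000 4.0000 0.0000]
Step 2: x=[3.0000 4.0000 10.0000] v=[4.0000 -6.0000 4.0000]
Step 3: x=[3.0000 6.0000 9.0000] v=[0.0000 4.0000 -2.0000]
Step 4: x=[3.0000 8.0000 8.0000] v=[0.0000 4.0000 -2.0000]
Max displacement = 2.0000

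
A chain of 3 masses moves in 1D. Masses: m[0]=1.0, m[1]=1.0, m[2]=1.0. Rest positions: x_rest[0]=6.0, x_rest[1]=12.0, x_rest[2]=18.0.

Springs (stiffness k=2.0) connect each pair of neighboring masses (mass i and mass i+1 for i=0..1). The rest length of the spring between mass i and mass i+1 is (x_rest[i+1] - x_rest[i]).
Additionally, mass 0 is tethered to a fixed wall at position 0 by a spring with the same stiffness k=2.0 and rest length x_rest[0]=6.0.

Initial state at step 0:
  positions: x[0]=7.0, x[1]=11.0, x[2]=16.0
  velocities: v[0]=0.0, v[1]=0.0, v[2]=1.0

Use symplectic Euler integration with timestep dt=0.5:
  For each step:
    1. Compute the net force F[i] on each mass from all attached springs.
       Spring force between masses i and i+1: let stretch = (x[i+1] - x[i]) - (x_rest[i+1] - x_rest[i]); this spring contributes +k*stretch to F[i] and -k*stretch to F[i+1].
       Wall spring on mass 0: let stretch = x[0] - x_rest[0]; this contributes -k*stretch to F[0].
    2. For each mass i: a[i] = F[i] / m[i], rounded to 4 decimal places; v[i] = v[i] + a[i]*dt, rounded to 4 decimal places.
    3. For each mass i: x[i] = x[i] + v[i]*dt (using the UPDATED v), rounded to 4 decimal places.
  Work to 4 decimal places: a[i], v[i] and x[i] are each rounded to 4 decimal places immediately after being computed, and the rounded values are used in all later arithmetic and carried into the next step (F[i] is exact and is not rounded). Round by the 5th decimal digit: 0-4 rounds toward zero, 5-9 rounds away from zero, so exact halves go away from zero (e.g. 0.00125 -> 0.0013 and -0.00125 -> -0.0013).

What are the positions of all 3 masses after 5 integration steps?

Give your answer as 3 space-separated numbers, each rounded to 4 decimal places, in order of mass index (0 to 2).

Step 0: x=[7.0000 11.0000 16.0000] v=[0.0000 0.0000 1.0000]
Step 1: x=[5.5000 11.5000 17.0000] v=[-3.0000 1.0000 2.0000]
Step 2: x=[4.2500 11.7500 18.2500] v=[-2.5000 0.5000 2.5000]
Step 3: x=[4.6250 11.5000 19.2500] v=[0.7500 -0.5000 2.0000]
Step 4: x=[6.1250 11.6875 19.3750] v=[3.0000 0.3750 0.2500]
Step 5: x=[7.3438 12.9375 18.6563] v=[2.4375 2.5000 -1.4375]

Answer: 7.3438 12.9375 18.6563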